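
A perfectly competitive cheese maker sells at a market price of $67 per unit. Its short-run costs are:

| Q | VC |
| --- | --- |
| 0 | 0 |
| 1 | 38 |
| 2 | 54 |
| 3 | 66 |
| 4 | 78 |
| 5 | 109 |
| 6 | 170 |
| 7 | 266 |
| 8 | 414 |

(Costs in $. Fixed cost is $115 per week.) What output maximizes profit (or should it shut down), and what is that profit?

Profit at each row (π = 67Q − TC): Q=0: -115; Q=1: -86; Q=2: -35; Q=3: 20; Q=4: 75; Q=5: 111; Q=6: 117; Q=7: 88; Q=8: 7.
Profit is maximized at Q = 6. AVC there is 170/6 = $28.33 ≤ P, so producing beats shutting down (which would give -$115).

Q = 6; profit = $117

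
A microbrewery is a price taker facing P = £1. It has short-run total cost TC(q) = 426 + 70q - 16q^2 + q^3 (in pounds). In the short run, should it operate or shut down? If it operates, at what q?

From TC, MC = TC'(q) = 70 - 32q + 3q^2 and AVC = VC/q = 70 - 16q + q^2.
The AVC parabola has its vertex at q = 16/2 = 8, where AVC = 70 - 16·8 + 8^2 = £6.
Since P = £1 < min AVC = £6, price fails to cover variable cost at any output.
The firm minimizes its loss by shutting down and losing only its fixed cost of £426.

Shut down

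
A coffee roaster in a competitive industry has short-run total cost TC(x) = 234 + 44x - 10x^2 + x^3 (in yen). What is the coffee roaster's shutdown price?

The firm shuts down when price falls below the minimum of average variable cost. AVC = VC/x = 44 - 10x + x^2.
At the minimum of AVC, MC = AVC. MC = 44 - 20x + 3x^2; setting MC = AVC gives 2x^2 - 10x = 0, so x = 5. min AVC = 19.
The firm shuts down for any P below ¥19.

¥19 per unit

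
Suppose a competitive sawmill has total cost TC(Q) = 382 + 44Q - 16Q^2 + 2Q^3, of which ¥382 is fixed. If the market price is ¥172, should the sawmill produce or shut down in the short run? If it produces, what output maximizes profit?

From TC, MC = TC'(Q) = 44 - 32Q + 6Q^2 and AVC = VC/Q = 44 - 16Q + 2Q^2.
AVC is minimized where dAVC/dQ = -16 + 4Q = 0, at Q = 4; min AVC = 44 - 16·4 + 2·4^2 = ¥12.
Because ¥172 ≥ ¥12, revenue can cover variable cost; the firm operates.
Set P = MC: 172 = 44 - 32Q + 6Q^2 → -128 - 32Q + 6Q^2 = 0. The roots are Q = -8/3 and Q = 8; the profit-maximizing output is on the rising part of MC, so Q* = 8.
Check: AVC at Q = 8 is ¥44 ≤ P, so revenue covers variable cost.
Profit = P·Q − TC = 172·8 − 734 = ¥642.

Produce at Q = 8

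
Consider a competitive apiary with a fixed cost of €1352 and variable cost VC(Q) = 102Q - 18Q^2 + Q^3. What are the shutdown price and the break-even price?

Shutdown price = €21; break-even price = €141

Shutdown price = min AVC. AVC = 102 - 18Q + Q^2, with vertex at Q = 9 and minimum €21.
ATC = 1352/Q + 102 - 18Q + Q^2. Setting dATC/dQ = −1352/Q^2 − 18 + 2Q = 0 gives Q = 13 (since 2·13^3 − 18·13^2 = 1352).
min ATC = 1352/13 + 102 − 18·13 + 13^2 = €141. That is the break-even price.
Between these two prices the firm operates at a loss; above €141 it earns a profit.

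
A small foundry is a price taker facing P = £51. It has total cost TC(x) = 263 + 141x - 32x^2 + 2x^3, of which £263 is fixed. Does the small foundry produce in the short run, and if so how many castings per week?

From TC, MC = TC'(x) = 141 - 64x + 6x^2 and AVC = VC/x = 141 - 32x + 2x^2.
The AVC parabola has its vertex at x = 32/4 = 8, where AVC = 141 - 32·8 + 2·8^2 = £13.
P = £51 exceeds min AVC = £13, so the firm stays open.
P = MC gives 90 - 64x + 6x^2 = 0, with roots 5/3 and 9. Take the larger (rising MC): x* = 9.
Check: AVC at x = 9 is £15 ≤ P, so revenue covers variable cost.
Profit = P·x − TC = 51·9 − 398 = £61.

Produce at x = 9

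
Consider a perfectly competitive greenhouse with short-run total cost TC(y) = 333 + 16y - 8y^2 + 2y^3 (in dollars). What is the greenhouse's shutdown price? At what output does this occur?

$8 per unit, at y = 2

Short-run supply begins at min AVC. From VC = 16y - 8y^2 + 2y^3, AVC = 16 - 8y + 2y^2.
At the minimum of AVC, MC = AVC. MC = 16 - 16y + 6y^2; setting MC = AVC gives 4y^2 - 8y = 0, so y = 2. min AVC = 8.
The firm shuts down for any P below $8.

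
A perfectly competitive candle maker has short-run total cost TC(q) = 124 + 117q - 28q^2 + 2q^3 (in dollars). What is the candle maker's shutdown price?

$19 per unit

The shutdown price is the minimum of AVC. VC = 117q - 28q^2 + 2q^3, so AVC = 117 - 28q + 2q^2.
dAVC/dq = -28 + 4q = 0 gives q = 7. min AVC = 117 - 28·7 + 2·7^2 = 19.
For P < $19 the firm produces nothing.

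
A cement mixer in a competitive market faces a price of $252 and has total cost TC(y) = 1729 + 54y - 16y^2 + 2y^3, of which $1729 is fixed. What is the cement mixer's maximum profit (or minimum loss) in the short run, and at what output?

AVC = 54 - 16y + 2y^2; min AVC = $22 at y = 4. Since P = $252 ≥ min AVC, the firm produces.
With MC = 54 - 32y + 6y^2, P = MC on the upward-sloping part at y* = 9.
TR = 252·9 = 2268. TC = 1729 + 648 = 2377. Profit = 2268 − 2377 = -$109.
That loss of $109 beats the $1729 the firm would lose by shutting down; producing recovers $1620 of fixed cost.

Profit = -$109 at y = 9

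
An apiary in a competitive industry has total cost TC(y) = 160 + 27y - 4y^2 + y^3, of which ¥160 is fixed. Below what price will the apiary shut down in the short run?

The firm shuts down when price falls below the minimum of average variable cost. AVC = VC/y = 27 - 4y + y^2.
At the minimum of AVC, MC = AVC. MC = 27 - 8y + 3y^2; setting MC = AVC gives 2y^2 - 4y = 0, so y = 2. min AVC = 23.
The firm shuts down for any P below ¥23.

¥23 per unit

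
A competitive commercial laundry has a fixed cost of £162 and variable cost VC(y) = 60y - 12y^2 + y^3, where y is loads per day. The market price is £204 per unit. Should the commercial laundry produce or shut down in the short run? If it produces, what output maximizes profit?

Produce at y = 12

Strip out fixed cost: VC = 60y - 12y^2 + y^3. Then AVC = 60 - 12y + y^2 and MC = 60 - 24y + 3y^2.
The AVC parabola has its vertex at y = 12/2 = 6, where AVC = 60 - 12·6 + 6^2 = £24.
P = £204 exceeds min AVC = £24, so the firm stays open.
Solving P = MC: -144 - 24y + 3y^2 = 0 ⇒ y = -4 or 12. On the upward-sloping branch, y* = 12.
Check: AVC at y = 12 is £60 ≤ P, so revenue covers variable cost.
Profit = P·y − TC = 204·12 − 882 = £1566.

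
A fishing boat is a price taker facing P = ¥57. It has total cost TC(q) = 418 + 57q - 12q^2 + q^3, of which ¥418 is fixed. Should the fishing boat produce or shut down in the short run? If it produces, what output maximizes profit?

Produce at q = 8

Variable cost is VC = 57q - 12q^2 + q^3, so AVC = VC/q = 57 - 12q + q^2 and MC = dTC/dq = 57 - 24q + 3q^2.
The AVC parabola has its vertex at q = 12/2 = 6, where AVC = 57 - 12·6 + 6^2 = ¥21.
Since P = ¥57 ≥ min AVC = ¥21, price covers variable cost and the firm should produce.
Solving P = MC: -24q + 3q^2 = 0 ⇒ q = 0 or 8. On the upward-sloping branch, q* = 8.
Check: AVC at q = 8 is ¥25 ≤ P, so revenue covers variable cost.
Profit = P·q − TC = 57·8 − 618 = -¥162, a loss, but smaller than the ¥418 fixed cost the firm would lose by shutting down.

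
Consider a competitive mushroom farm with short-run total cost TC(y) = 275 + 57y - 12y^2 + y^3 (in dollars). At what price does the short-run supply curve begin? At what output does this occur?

$21 per unit, at y = 6

The shutdown price is the minimum of AVC. VC = 57y - 12y^2 + y^3, so AVC = 57 - 12y + y^2.
dAVC/dy = -12 + 2y = 0 gives y = 6. min AVC = 57 - 12·6 + 6^2 = 21.
The firm shuts down for any P below $21.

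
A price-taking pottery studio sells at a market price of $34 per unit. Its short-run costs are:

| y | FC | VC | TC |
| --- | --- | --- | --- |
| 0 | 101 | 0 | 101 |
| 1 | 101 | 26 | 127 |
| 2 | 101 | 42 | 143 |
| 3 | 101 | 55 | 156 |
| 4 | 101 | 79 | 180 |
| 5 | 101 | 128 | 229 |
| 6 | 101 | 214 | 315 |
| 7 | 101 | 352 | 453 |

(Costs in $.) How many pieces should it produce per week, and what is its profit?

Compute π = P·y − TC at each output: y=0: -101; y=1: -93; y=2: -75; y=3: -54; y=4: -44; y=5: -59; y=6: -111; y=7: -215.
Profit is maximized at y = 4. AVC there is 79/4 = $19.75 ≤ P, so producing beats shutting down (which would give -$101).

y = 4; profit = -$44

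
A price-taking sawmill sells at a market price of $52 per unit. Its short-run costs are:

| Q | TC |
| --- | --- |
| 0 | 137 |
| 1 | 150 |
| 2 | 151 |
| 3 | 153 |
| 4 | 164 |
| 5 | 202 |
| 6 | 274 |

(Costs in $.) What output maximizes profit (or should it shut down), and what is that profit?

Tabulate TR − TC: Q=0: -137; Q=1: -98; Q=2: -47; Q=3: 3; Q=4: 44; Q=5: 58; Q=6: 38.
Profit is maximized at Q = 5. AVC there is 65/5 = $13 ≤ P, so producing beats shutting down (which would give -$137).

Q = 5; profit = $58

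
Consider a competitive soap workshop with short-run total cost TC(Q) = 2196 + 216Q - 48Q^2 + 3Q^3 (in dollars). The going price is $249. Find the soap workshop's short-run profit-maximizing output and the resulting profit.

AVC = 216 - 48Q + 3Q^2 has its minimum $24 at Q = 8; price $249 clears that bar, so the firm operates.
MC = 216 - 96Q + 9Q^2. Setting P = MC and taking the root on the rising branch gives Q* = 11.
TR = 249·11 = 2739. TC = 2196 + 561 = 2757. Profit = 2739 − 2757 = -$18.
That loss of $18 beats the $2196 the firm would lose by shutting down; producing recovers $2178 of fixed cost.

Profit = -$18 at Q = 11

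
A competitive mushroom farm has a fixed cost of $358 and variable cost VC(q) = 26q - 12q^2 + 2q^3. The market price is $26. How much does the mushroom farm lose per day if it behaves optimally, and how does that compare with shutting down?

Profit = -$294 at q = 4

AVC = 26 - 12q + 2q^2 has its minimum $8 at q = 3; price $26 clears that bar, so the firm operates.
With MC = 26 - 24q + 6q^2, P = MC on the upward-sloping part at q* = 4.
TR = 26·4 = 104. TC = 358 + 40 = 398. Profit = 104 − 398 = -$294.
By producing, the firm covers all variable cost plus $64 of fixed cost; shutting down would lose the full $358.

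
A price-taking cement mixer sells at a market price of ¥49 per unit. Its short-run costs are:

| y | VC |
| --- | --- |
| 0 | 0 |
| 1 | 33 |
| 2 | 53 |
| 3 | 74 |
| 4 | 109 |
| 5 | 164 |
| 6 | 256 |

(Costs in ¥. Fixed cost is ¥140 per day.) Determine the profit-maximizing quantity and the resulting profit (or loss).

Profit at each row (π = 49y − TC): y=0: -140; y=1: -124; y=2: -95; y=3: -67; y=4: -53; y=5: -59; y=6: -102.
Profit is maximized at y = 4. AVC there is 109/4 = ¥27.25 ≤ P, so producing beats shutting down (which would give -¥140).

y = 4; profit = -¥53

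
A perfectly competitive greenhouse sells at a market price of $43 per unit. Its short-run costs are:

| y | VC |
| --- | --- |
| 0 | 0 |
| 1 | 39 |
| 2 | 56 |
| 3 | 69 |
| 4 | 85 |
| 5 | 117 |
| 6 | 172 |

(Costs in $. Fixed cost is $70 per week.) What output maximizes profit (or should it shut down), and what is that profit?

y = 5; profit = $28

Profit at each row (π = 43y − TC): y=0: -70; y=1: -66; y=2: -40; y=3: -10; y=4: 17; y=5: 28; y=6: 16.
Profit is maximized at y = 5. AVC there is 117/5 = $23.40 ≤ P, so producing beats shutting down (which would give -$70).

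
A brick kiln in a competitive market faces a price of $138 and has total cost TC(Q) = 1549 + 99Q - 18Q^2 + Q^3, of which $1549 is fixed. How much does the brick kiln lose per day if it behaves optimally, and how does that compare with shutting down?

AVC = 99 - 18Q + Q^2; min AVC = $18 at Q = 9. Since P = $138 ≥ min AVC, the firm produces.
MC = 99 - 36Q + 3Q^2. Setting P = MC and taking the root on the rising branch gives Q* = 13.
TR = 138·13 = 1794. TC = 1549 + 442 = 1991. Profit = 1794 − 1991 = -$197.
Shutting down would mean losing the fixed cost of $1549, so operating at a loss of $197 is better by $1352.

Profit = -$197 at Q = 13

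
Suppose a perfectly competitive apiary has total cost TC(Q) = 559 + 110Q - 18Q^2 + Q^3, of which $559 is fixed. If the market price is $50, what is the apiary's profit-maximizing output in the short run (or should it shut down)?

Produce at Q = 10

Variable cost is VC = 110Q - 18Q^2 + Q^3, so AVC = VC/Q = 110 - 18Q + Q^2 and MC = dTC/dQ = 110 - 36Q + 3Q^2.
AVC is minimized where dAVC/dQ = -18 + 2Q = 0, at Q = 9; min AVC = 110 - 18·9 + 9^2 = $29.
Because $50 ≥ $29, revenue can cover variable cost; the firm operates.
Set P = MC: 50 = 110 - 36Q + 3Q^2 → 60 - 36Q + 3Q^2 = 0. The roots are Q = 2 and Q = 10; the profit-maximizing output is on the rising part of MC, so Q* = 10.
Check: AVC at Q = 10 is $30 ≤ P, so revenue covers variable cost.
Profit = P·Q − TC = 50·10 − 859 = -$359, a loss, but smaller than the $559 fixed cost the firm would lose by shutting down.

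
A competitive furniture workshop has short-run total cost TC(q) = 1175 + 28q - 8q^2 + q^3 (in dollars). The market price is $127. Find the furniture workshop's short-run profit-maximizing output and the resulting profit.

AVC = 28 - 8q + q^2; min AVC = $12 at q = 4. Since P = $127 ≥ min AVC, the firm produces.
With MC = 28 - 16q + 3q^2, P = MC on the upward-sloping part at q* = 9.
TR = 127·9 = 1143. TC = 1175 + 333 = 1508. Profit = 1143 − 1508 = -$365.
That loss of $365 beats the $1175 the firm would lose by shutting down; producing recovers $810 of fixed cost.

Profit = -$365 at q = 9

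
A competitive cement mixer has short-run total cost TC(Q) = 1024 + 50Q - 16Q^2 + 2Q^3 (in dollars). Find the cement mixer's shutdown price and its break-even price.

AVC = 50 - 16Q + 2Q^2; minimized at Q = 4, giving min AVC = $18. That is the shutdown price.
ATC = 1024/Q + 50 - 16Q + 2Q^2. Setting dATC/dQ = −1024/Q^2 − 16 + 4Q = 0 gives Q = 8 (since 4·8^3 − 16·8^2 = 1024).
min ATC = 1024/8 + 50 − 16·8 + 2·8^2 = $178. That is the break-even price.
Between these two prices the firm operates at a loss; above $178 it earns a profit.

Shutdown price = $18; break-even price = $178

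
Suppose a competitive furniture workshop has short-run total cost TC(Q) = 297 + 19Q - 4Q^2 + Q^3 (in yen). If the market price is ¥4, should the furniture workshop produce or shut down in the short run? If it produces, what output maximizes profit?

Shut down

Variable cost is VC = 19Q - 4Q^2 + Q^3, so AVC = VC/Q = 19 - 4Q + Q^2 and MC = dTC/dQ = 19 - 8Q + 3Q^2.
AVC hits its minimum where MC = AVC, at Q = 2, giving min AVC = 19 - 4·2 + 2^2 = ¥15.
P = ¥4 lies below min AVC = ¥15; no output level covers variable cost.
Best response: produce nothing and absorb the ¥297 fixed cost.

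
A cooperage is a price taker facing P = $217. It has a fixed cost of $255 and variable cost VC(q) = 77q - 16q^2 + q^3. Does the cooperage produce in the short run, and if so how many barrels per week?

Strip out fixed cost: VC = 77q - 16q^2 + q^3. Then AVC = 77 - 16q + q^2 and MC = 77 - 32q + 3q^2.
The AVC parabola has its vertex at q = 16/2 = 8, where AVC = 77 - 16·8 + 8^2 = $13.
Since P = $217 ≥ min AVC = $13, price covers variable cost and the firm should produce.
Solving P = MC: -140 - 32q + 3q^2 = 0 ⇒ q = -10/3 or 14. On the upward-sloping branch, q* = 14.
Check: AVC at q = 14 is $49 ≤ P, so revenue covers variable cost.
Profit = P·q − TC = 217·14 − 941 = $2097.

Produce at q = 14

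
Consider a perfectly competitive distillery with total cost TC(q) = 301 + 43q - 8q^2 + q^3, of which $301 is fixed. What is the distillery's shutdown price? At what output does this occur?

The shutdown price is the minimum of AVC. VC = 43q - 8q^2 + q^3, so AVC = 43 - 8q + q^2.
At the minimum of AVC, MC = AVC. MC = 43 - 16q + 3q^2; setting MC = AVC gives 2q^2 - 8q = 0, so q = 4. min AVC = 27.
For P < $27 the firm produces nothing.

$27 per unit, at q = 4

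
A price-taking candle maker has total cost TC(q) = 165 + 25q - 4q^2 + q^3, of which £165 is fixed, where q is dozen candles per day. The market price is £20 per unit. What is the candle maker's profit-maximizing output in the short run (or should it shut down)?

Shut down

Strip out fixed cost: VC = 25q - 4q^2 + q^3. Then AVC = 25 - 4q + q^2 and MC = 25 - 8q + 3q^2.
The AVC parabola has its vertex at q = 4/2 = 2, where AVC = 25 - 4·2 + 2^2 = £21.
Since P = £20 < min AVC = £21, price fails to cover variable cost at any output.
Shutting down limits the loss to fixed cost, £165.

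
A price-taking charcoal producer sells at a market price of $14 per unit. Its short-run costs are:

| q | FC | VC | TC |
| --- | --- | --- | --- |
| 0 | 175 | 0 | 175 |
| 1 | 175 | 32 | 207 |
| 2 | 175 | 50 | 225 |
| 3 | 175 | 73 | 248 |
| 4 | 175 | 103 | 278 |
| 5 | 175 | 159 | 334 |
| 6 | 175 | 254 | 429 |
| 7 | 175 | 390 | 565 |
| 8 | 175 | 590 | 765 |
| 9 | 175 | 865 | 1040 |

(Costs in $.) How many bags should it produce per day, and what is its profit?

Profit at each row (π = 14q − TC): q=0: -175; q=1: -193; q=2: -197; q=3: -206; q=4: -222; q=5: -264; q=6: -345; q=7: -467; q=8: -653; q=9: -914.
Profit is highest at q = 0. Equivalently, the lowest AVC in the table is 73/3 ≈ $24.33 at q = 3, and P = $14 falls below it — price never covers variable cost, so the firm shuts down and loses only its fixed cost.

q = 0 (shut down); profit = -$175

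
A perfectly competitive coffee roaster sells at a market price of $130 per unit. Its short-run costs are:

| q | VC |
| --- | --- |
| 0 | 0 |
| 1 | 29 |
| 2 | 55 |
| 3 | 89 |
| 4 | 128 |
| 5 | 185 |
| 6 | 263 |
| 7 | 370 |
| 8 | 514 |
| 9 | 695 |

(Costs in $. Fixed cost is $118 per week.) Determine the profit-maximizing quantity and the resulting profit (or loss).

q = 7; profit = $422

Compute π = P·q − TC at each output: q=0: -118; q=1: -17; q=2: 87; q=3: 183; q=4: 274; q=5: 347; q=6: 399; q=7: 422; q=8: 408; q=9: 357.
Profit is maximized at q = 7. AVC there is 370/7 = $52.86 ≤ P, so producing beats shutting down (which would give -$118).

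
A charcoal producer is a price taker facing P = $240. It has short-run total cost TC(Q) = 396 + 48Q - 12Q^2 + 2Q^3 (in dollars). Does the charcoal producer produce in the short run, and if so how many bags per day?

Produce at Q = 8

From TC, MC = TC'(Q) = 48 - 24Q + 6Q^2 and AVC = VC/Q = 48 - 12Q + 2Q^2.
AVC hits its minimum where MC = AVC, at Q = 3, giving min AVC = 48 - 12·3 + 2·3^2 = $30.
Because $240 ≥ $30, revenue can cover variable cost; the firm operates.
P = MC gives -192 - 24Q + 6Q^2 = 0, with roots -4 and 8. Take the larger (rising MC): Q* = 8.
Check: AVC at Q = 8 is $80 ≤ P, so revenue covers variable cost.
Profit = P·Q − TC = 240·8 − 1036 = $884.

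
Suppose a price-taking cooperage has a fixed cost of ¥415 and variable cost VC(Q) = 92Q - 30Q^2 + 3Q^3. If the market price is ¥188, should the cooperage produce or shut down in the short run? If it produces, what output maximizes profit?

From TC, MC = TC'(Q) = 92 - 60Q + 9Q^2 and AVC = VC/Q = 92 - 30Q + 3Q^2.
The AVC parabola has its vertex at Q = 30/6 = 5, where AVC = 92 - 30·5 + 3·5^2 = ¥17.
Since P = ¥188 ≥ min AVC = ¥17, price covers variable cost and the firm should produce.
Set P = MC: 188 = 92 - 60Q + 9Q^2 → -96 - 60Q + 9Q^2 = 0. The roots are Q = -4/3 and Q = 8; the profit-maximizing output is on the rising part of MC, so Q* = 8.
Check: AVC at Q = 8 is ¥44 ≤ P, so revenue covers variable cost.
Profit = P·Q − TC = 188·8 − 767 = ¥737.

Produce at Q = 8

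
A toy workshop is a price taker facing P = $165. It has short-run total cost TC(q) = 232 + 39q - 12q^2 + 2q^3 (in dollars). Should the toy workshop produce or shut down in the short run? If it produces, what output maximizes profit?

From TC, MC = TC'(q) = 39 - 24q + 6q^2 and AVC = VC/q = 39 - 12q + 2q^2.
AVC is minimized where dAVC/dq = -12 + 4q = 0, at q = 3; min AVC = 39 - 12·3 + 2·3^2 = $21.
P = $165 exceeds min AVC = $21, so the firm stays open.
Set P = MC: 165 = 39 - 24q + 6q^2 → -126 - 24q + 6q^2 = 0. The roots are q = -3 and q = 7; the profit-maximizing output is on the rising part of MC, so q* = 7.
Check: AVC at q = 7 is $53 ≤ P, so revenue covers variable cost.
Profit = P·q − TC = 165·7 − 603 = $552.

Produce at q = 7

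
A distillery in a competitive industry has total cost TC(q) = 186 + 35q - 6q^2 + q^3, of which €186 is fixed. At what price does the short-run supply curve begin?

€26 per unit

The shutdown price is the minimum of AVC. VC = 35q - 6q^2 + q^3, so AVC = 35 - 6q + q^2.
dAVC/dq = -6 + 2q = 0 gives q = 3. min AVC = 35 - 6·3 + 3^2 = 26.
The firm shuts down for any P below €26.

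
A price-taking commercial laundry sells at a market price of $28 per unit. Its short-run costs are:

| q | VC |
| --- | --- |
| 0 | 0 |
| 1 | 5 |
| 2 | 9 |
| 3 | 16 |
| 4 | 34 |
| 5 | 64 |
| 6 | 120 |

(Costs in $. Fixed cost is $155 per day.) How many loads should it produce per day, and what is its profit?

Profit at each row (π = 28q − TC): q=0: -155; q=1: -132; q=2: -108; q=3: -87; q=4: -77; q=5: -79; q=6: -107.
Profit is maximized at q = 4. AVC there is 34/4 = $8.50 ≤ P, so producing beats shutting down (which would give -$155).

q = 4; profit = -$77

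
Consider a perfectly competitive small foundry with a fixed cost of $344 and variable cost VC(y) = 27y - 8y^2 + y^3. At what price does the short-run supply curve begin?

$11 per unit

The shutdown price is the minimum of AVC. VC = 27y - 8y^2 + y^3, so AVC = 27 - 8y + y^2.
At the minimum of AVC, MC = AVC. MC = 27 - 16y + 3y^2; setting MC = AVC gives 2y^2 - 8y = 0, so y = 4. min AVC = 11.
For P < $11 the firm produces nothing.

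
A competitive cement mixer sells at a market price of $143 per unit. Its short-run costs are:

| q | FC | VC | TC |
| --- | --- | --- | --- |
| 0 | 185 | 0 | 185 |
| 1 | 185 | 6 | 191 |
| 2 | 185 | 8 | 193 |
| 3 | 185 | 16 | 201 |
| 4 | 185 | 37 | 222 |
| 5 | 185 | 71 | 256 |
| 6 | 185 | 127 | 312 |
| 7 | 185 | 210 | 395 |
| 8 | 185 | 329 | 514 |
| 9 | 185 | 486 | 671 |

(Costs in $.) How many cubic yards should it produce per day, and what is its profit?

q = 8; profit = $630

Compute π = P·q − TC at each output: q=0: -185; q=1: -48; q=2: 93; q=3: 228; q=4: 350; q=5: 459; q=6: 546; q=7: 606; q=8: 630; q=9: 616.
Profit is maximized at q = 8. AVC there is 329/8 = $41.12 ≤ P, so producing beats shutting down (which would give -$185).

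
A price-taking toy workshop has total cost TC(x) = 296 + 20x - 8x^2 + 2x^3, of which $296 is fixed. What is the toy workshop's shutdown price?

$12 per unit

The shutdown price is the minimum of AVC. VC = 20x - 8x^2 + 2x^3, so AVC = 20 - 8x + 2x^2.
dAVC/dx = -8 + 4x = 0 gives x = 2. min AVC = 20 - 8·2 + 2·2^2 = 12.
So the shutdown price is $12.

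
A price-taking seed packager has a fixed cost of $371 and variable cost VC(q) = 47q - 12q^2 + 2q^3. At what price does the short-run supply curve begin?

$29 per unit

The shutdown price is the minimum of AVC. VC = 47q - 12q^2 + 2q^3, so AVC = 47 - 12q + 2q^2.
dAVC/dq = -12 + 4q = 0 gives q = 3. min AVC = 47 - 12·3 + 2·3^2 = 29.
For P < $29 the firm produces nothing.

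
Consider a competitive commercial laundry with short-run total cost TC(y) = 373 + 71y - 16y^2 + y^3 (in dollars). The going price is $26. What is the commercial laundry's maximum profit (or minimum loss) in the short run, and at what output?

Profit = -$211 at y = 9

AVC = 71 - 16y + y^2; min AVC = $7 at y = 8. Since P = $26 ≥ min AVC, the firm produces.
MC = 71 - 32y + 3y^2. Setting P = MC and taking the root on the rising branch gives y* = 9.
TR = 26·9 = 234. TC = 373 + 72 = 445. Profit = 234 − 445 = -$211.
That loss of $211 beats the $373 the firm would lose by shutting down; producing recovers $162 of fixed cost.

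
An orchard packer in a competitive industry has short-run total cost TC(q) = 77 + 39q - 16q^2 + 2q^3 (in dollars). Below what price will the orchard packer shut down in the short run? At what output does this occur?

$7 per unit, at q = 4

The shutdown price is the minimum of AVC. VC = 39q - 16q^2 + 2q^3, so AVC = 39 - 16q + 2q^2.
At the minimum of AVC, MC = AVC. MC = 39 - 32q + 6q^2; setting MC = AVC gives 4q^2 - 16q = 0, so q = 4. min AVC = 7.
For P < $7 the firm produces nothing.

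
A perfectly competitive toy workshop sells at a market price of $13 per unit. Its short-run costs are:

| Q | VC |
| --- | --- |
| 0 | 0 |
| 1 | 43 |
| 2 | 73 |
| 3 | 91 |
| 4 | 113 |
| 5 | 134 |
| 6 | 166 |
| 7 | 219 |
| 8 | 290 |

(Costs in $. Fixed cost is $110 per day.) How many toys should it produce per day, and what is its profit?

Tabulate TR − TC: Q=0: -110; Q=1: -140; Q=2: -157; Q=3: -162; Q=4: -171; Q=5: -179; Q=6: -198; Q=7: -238; Q=8: -296.
Profit is highest at Q = 0. Equivalently, the lowest AVC in the table is 134/5 ≈ $26.80 at Q = 5, and P = $13 falls below it — price never covers variable cost, so the firm shuts down and loses only its fixed cost.

Q = 0 (shut down); profit = -$110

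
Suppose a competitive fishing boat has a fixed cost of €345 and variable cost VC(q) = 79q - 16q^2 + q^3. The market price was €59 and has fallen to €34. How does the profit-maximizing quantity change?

MC = 79 - 32q + 3q^2; the shutdown threshold is min AVC = €15 (at q = 8).
At P = €59 ≥ min AVC, set P = MC on the rising branch: q = 10.
At P = €34 ≥ min AVC, set P = MC: q = 9. The firm stays open but cuts output.

Output falls from 10 to 9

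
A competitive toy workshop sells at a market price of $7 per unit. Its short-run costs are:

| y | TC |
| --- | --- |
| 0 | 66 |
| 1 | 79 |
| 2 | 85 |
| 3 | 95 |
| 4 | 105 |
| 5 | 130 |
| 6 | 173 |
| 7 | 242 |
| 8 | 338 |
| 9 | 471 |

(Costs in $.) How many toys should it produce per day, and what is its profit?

Tabulate TR − TC: y=0: -66; y=1: -72; y=2: -71; y=3: -74; y=4: -77; y=5: -95; y=6: -131; y=7: -193; y=8: -282; y=9: -408.
Profit is highest at y = 0. Equivalently, the lowest AVC in the table is 19/2 ≈ $9.50 at y = 2, and P = $7 falls below it — price never covers variable cost, so the firm shuts down and loses only its fixed cost.

y = 0 (shut down); profit = -$66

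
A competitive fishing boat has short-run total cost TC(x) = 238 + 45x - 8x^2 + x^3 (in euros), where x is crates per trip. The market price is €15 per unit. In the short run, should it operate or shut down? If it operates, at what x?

From TC, MC = TC'(x) = 45 - 16x + 3x^2 and AVC = VC/x = 45 - 8x + x^2.
AVC hits its minimum where MC = AVC, at x = 4, giving min AVC = 45 - 8·4 + 4^2 = €29.
With P < min AVC (€15 < €29), every unit sold adds to the loss.
The firm minimizes its loss by shutting down and losing only its fixed cost of €238.

Shut down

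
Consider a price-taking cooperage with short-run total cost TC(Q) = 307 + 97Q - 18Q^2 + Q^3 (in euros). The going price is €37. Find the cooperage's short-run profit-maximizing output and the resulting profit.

Profit = -€107 at Q = 10

AVC = 97 - 18Q + Q^2 has its minimum €16 at Q = 9; price €37 clears that bar, so the firm operates.
With MC = 97 - 36Q + 3Q^2, P = MC on the upward-sloping part at Q* = 10.
TR = 37·10 = 370. TC = 307 + 170 = 477. Profit = 370 − 477 = -€107.
Shutting down would mean losing the fixed cost of €307, so operating at a loss of €107 is better by €200.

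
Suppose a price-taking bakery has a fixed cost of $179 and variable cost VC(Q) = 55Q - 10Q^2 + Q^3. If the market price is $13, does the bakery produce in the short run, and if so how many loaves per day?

Variable cost is VC = 55Q - 10Q^2 + Q^3, so AVC = VC/Q = 55 - 10Q + Q^2 and MC = dTC/dQ = 55 - 20Q + 3Q^2.
AVC hits its minimum where MC = AVC, at Q = 5, giving min AVC = 55 - 10·5 + 5^2 = $30.
With P < min AVC ($13 < $30), every unit sold adds to the loss.
The firm minimizes its loss by shutting down and losing only its fixed cost of $179.

Shut down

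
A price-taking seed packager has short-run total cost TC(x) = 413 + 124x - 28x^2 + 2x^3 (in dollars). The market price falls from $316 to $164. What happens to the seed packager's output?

Output falls from 12 to 10

MC = 124 - 56x + 6x^2; the shutdown threshold is min AVC = $26 (at x = 7).
At P = $316 ≥ min AVC, set P = MC on the rising branch: x = 12.
At P = $164 ≥ min AVC, set P = MC: x = 10. The firm stays open but cuts output.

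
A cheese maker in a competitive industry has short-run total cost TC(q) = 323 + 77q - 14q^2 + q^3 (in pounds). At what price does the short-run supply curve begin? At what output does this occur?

£28 per unit, at q = 7

Short-run supply begins at min AVC. From VC = 77q - 14q^2 + q^3, AVC = 77 - 14q + q^2.
dAVC/dq = -14 + 2q = 0 gives q = 7. min AVC = 77 - 14·7 + 7^2 = 28.
For P < £28 the firm produces nothing.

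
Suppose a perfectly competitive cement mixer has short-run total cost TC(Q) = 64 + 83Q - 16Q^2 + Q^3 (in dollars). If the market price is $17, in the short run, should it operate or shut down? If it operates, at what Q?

From TC, MC = TC'(Q) = 83 - 32Q + 3Q^2 and AVC = VC/Q = 83 - 16Q + Q^2.
AVC is minimized where dAVC/dQ = -16 + 2Q = 0, at Q = 8; min AVC = 83 - 16·8 + 8^2 = $19.
P = $17 lies below min AVC = $19; no output level covers variable cost.
Shutting down limits the loss to fixed cost, $64.

Shut down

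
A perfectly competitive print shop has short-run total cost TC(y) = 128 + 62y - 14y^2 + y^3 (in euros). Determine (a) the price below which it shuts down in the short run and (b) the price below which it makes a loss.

Shutdown price = €13; break-even price = €30

AVC = 62 - 14y + y^2; minimized at y = 7, giving min AVC = €13. That is the shutdown price.
ATC = 128/y + 62 - 14y + y^2. Setting dATC/dy = −128/y^2 − 14 + 2y = 0 gives y = 8 (since 2·8^3 − 14·8^2 = 128).
min ATC = 128/8 + 62 − 14·8 + 8^2 = €30. That is the break-even price.
For €13 ≤ P < €30 the firm produces at a loss; below €13 it shuts down.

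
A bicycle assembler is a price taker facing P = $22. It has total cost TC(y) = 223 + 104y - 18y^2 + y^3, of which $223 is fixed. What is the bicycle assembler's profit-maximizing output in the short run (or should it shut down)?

Shut down

Strip out fixed cost: VC = 104y - 18y^2 + y^3. Then AVC = 104 - 18y + y^2 and MC = 104 - 36y + 3y^2.
AVC is minimized where dAVC/dy = -18 + 2y = 0, at y = 9; min AVC = 104 - 18·9 + 9^2 = $23.
Since P = $22 < min AVC = $23, price fails to cover variable cost at any output.
Best response: produce nothing and absorb the $223 fixed cost.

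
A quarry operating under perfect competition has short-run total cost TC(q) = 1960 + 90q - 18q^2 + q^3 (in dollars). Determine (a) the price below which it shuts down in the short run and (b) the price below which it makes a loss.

Shutdown price = $9; break-even price = $174

Shutdown price = min AVC. AVC = 90 - 18q + q^2, with vertex at q = 9 and minimum $9.
ATC = 1960/q + 90 - 18q + q^2. Setting dATC/dq = −1960/q^2 − 18 + 2q = 0 gives q = 14 (since 2·14^3 − 18·14^2 = 1960).
min ATC = 1960/14 + 90 − 18·14 + 14^2 = $174. That is the break-even price.
Between these two prices the firm operates at a loss; above $174 it earns a profit.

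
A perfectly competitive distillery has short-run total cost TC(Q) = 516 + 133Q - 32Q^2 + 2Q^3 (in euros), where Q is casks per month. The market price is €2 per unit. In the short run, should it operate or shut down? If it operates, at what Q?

Variable cost is VC = 133Q - 32Q^2 + 2Q^3, so AVC = VC/Q = 133 - 32Q + 2Q^2 and MC = dTC/dQ = 133 - 64Q + 6Q^2.
AVC hits its minimum where MC = AVC, at Q = 8, giving min AVC = 133 - 32·8 + 2·8^2 = €5.
With P < min AVC (€2 < €5), every unit sold adds to the loss.
Shutting down limits the loss to fixed cost, €516.

Shut down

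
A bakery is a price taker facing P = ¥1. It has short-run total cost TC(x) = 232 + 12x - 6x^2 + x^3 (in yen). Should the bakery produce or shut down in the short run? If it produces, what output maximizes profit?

Variable cost is VC = 12x - 6x^2 + x^3, so AVC = VC/x = 12 - 6x + x^2 and MC = dTC/dx = 12 - 12x + 3x^2.
AVC is minimized where dAVC/dx = -6 + 2x = 0, at x = 3; min AVC = 12 - 6·3 + 3^2 = ¥3.
Since P = ¥1 < min AVC = ¥3, price fails to cover variable cost at any output.
Best response: produce nothing and absorb the ¥232 fixed cost.

Shut down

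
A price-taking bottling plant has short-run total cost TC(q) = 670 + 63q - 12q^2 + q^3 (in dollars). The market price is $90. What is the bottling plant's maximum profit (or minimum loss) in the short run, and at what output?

AVC = 63 - 12q + q^2 has its minimum $27 at q = 6; price $90 clears that bar, so the firm operates.
MC = 63 - 24q + 3q^2. Setting P = MC and taking the root on the rising branch gives q* = 9.
TR = 90·9 = 810. TC = 670 + 324 = 994. Profit = 810 − 994 = -$184.
By producing, the firm covers all variable cost plus $486 of fixed cost; shutting down would lose the full $670.

Profit = -$184 at q = 9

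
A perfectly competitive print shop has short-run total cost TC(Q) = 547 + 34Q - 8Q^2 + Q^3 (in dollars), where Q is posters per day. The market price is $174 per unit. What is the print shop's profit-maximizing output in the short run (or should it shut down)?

Produce at Q = 10

Variable cost is VC = 34Q - 8Q^2 + Q^3, so AVC = VC/Q = 34 - 8Q + Q^2 and MC = dTC/dQ = 34 - 16Q + 3Q^2.
AVC is minimized where dAVC/dQ = -8 + 2Q = 0, at Q = 4; min AVC = 34 - 8·4 + 4^2 = $18.
Because $174 ≥ $18, revenue can cover variable cost; the firm operates.
Solving P = MC: -140 - 16Q + 3Q^2 = 0 ⇒ Q = -14/3 or 10. On the upward-sloping branch, Q* = 10.
Check: AVC at Q = 10 is $54 ≤ P, so revenue covers variable cost.
Profit = P·Q − TC = 174·10 − 1087 = $653.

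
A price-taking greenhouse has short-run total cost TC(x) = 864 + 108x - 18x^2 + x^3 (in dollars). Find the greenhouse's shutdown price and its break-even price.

Shutdown price = $27; break-even price = $108

Shutdown price = min AVC. AVC = 108 - 18x + x^2, with vertex at x = 9 and minimum $27.
ATC = 864/x + 108 - 18x + x^2. Setting dATC/dx = −864/x^2 − 18 + 2x = 0 gives x = 12 (since 2·12^3 − 18·12^2 = 864).
min ATC = 864/12 + 108 − 18·12 + 12^2 = $108. That is the break-even price.
For $27 ≤ P < $108 the firm produces at a loss; below $27 it shuts down.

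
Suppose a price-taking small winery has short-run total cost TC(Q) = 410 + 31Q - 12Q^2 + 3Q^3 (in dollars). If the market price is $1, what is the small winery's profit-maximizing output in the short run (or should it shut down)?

Variable cost is VC = 31Q - 12Q^2 + 3Q^3, so AVC = VC/Q = 31 - 12Q + 3Q^2 and MC = dTC/dQ = 31 - 24Q + 9Q^2.
The AVC parabola has its vertex at Q = 12/6 = 2, where AVC = 31 - 12·2 + 3·2^2 = $19.
Since P = $1 < min AVC = $19, price fails to cover variable cost at any output.
The firm minimizes its loss by shutting down and losing only its fixed cost of $410.

Shut down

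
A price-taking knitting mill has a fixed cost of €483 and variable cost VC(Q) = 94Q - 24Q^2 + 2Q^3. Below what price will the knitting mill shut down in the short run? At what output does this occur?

€22 per unit, at Q = 6

The shutdown price is the minimum of AVC. VC = 94Q - 24Q^2 + 2Q^3, so AVC = 94 - 24Q + 2Q^2.
dAVC/dQ = -24 + 4Q = 0 gives Q = 6. min AVC = 94 - 24·6 + 2·6^2 = 22.
So the shutdown price is €22.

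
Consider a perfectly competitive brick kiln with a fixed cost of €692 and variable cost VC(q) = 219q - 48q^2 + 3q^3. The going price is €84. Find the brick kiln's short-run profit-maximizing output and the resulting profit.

AVC = 219 - 48q + 3q^2; min AVC = €27 at q = 8. Since P = €84 ≥ min AVC, the firm produces.
MC = 219 - 96q + 9q^2. Setting P = MC and taking the root on the rising branch gives q* = 9.
TR = 84·9 = 756. TC = 692 + 270 = 962. Profit = 756 − 962 = -€206.
Shutting down would mean losing the fixed cost of €692, so operating at a loss of €206 is better by €486.

Profit = -€206 at q = 9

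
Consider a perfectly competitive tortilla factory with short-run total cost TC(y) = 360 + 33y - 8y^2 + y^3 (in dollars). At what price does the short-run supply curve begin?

$17 per unit

Short-run supply begins at min AVC. From VC = 33y - 8y^2 + y^3, AVC = 33 - 8y + y^2.
dAVC/dy = -8 + 2y = 0 gives y = 4. min AVC = 33 - 8·4 + 4^2 = 17.
For P < $17 the firm produces nothing.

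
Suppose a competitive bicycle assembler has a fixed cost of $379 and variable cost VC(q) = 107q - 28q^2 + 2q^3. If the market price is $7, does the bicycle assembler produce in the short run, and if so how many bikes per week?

From TC, MC = TC'(q) = 107 - 56q + 6q^2 and AVC = VC/q = 107 - 28q + 2q^2.
AVC hits its minimum where MC = AVC, at q = 7, giving min AVC = 107 - 28·7 + 2·7^2 = $9.
With P < min AVC ($7 < $9), every unit sold adds to the loss.
Best response: produce nothing and absorb the $379 fixed cost.

Shut down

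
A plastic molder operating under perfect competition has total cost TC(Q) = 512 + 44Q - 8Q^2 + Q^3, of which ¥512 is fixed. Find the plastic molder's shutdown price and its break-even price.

Shutdown price = ¥28; break-even price = ¥108

Shutdown price = min AVC. AVC = 44 - 8Q + Q^2, with vertex at Q = 4 and minimum ¥28.
ATC = 512/Q + 44 - 8Q + Q^2. Setting dATC/dQ = −512/Q^2 − 8 + 2Q = 0 gives Q = 8 (since 2·8^3 − 8·8^2 = 512).
min ATC = 512/8 + 44 − 8·8 + 8^2 = ¥108. That is the break-even price.
Between these two prices the firm operates at a loss; above ¥108 it earns a profit.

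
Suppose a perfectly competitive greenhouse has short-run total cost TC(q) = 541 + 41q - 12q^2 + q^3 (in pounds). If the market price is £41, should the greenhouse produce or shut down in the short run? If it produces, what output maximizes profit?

From TC, MC = TC'(q) = 41 - 24q + 3q^2 and AVC = VC/q = 41 - 12q + q^2.
AVC hits its minimum where MC = AVC, at q = 6, giving min AVC = 41 - 12·6 + 6^2 = £5.
Because £41 ≥ £5, revenue can cover variable cost; the firm operates.
Solving P = MC: -24q + 3q^2 = 0 ⇒ q = 0 or 8. On the upward-sloping branch, q* = 8.
Check: AVC at q = 8 is £9 ≤ P, so revenue covers variable cost.
Profit = P·q − TC = 41·8 − 613 = -£285, a loss, but smaller than the £541 fixed cost the firm would lose by shutting down.

Produce at q = 8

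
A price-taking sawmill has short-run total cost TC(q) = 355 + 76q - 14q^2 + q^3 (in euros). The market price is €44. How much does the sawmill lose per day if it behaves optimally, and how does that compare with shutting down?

Profit = -€227 at q = 8

AVC = 76 - 14q + q^2 has its minimum €27 at q = 7; price €44 clears that bar, so the firm operates.
MC = 76 - 28q + 3q^2. Setting P = MC and taking the root on the rising branch gives q* = 8.
TR = 44·8 = 352. TC = 355 + 224 = 579. Profit = 352 − 579 = -€227.
By producing, the firm covers all variable cost plus €128 of fixed cost; shutting down would lose the full €355.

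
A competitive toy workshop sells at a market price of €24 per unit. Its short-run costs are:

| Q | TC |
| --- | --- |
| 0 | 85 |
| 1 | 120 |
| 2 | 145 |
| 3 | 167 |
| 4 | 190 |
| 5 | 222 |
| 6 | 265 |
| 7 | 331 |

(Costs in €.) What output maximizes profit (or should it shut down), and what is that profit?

Q = 0 (shut down); profit = -€85

Tabulate TR − TC: Q=0: -85; Q=1: -96; Q=2: -97; Q=3: -95; Q=4: -94; Q=5: -102; Q=6: -121; Q=7: -163.
Profit is highest at Q = 0. Equivalently, the lowest AVC in the table is 105/4 ≈ €26.25 at Q = 4, and P = €24 falls below it — price never covers variable cost, so the firm shuts down and loses only its fixed cost.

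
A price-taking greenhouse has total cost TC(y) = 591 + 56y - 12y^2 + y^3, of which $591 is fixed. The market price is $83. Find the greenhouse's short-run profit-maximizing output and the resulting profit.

AVC = 56 - 12y + y^2 has its minimum $20 at y = 6; price $83 clears that bar, so the firm operates.
With MC = 56 - 24y + 3y^2, P = MC on the upward-sloping part at y* = 9.
TR = 83·9 = 747. TC = 591 + 261 = 852. Profit = 747 − 852 = -$105.
Shutting down would mean losing the fixed cost of $591, so operating at a loss of $105 is better by $486.

Profit = -$105 at y = 9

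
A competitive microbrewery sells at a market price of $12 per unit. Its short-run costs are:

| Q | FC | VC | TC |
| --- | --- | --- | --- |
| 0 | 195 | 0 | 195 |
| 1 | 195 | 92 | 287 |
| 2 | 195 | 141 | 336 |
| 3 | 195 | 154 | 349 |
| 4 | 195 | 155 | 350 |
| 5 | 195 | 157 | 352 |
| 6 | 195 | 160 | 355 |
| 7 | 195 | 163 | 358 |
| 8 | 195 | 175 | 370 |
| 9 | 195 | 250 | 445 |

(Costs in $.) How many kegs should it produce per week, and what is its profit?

Q = 0 (shut down); profit = -$195

Tabulate TR − TC: Q=0: -195; Q=1: -275; Q=2: -312; Q=3: -313; Q=4: -302; Q=5: -292; Q=6: -283; Q=7: -274; Q=8: -274; Q=9: -337.
Profit is highest at Q = 0. Equivalently, the lowest AVC in the table is 175/8 ≈ $21.88 at Q = 8, and P = $12 falls below it — price never covers variable cost, so the firm shuts down and loses only its fixed cost.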